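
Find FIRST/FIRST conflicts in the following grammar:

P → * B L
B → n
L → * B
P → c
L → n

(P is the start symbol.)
No FIRST/FIRST conflicts.

A FIRST/FIRST conflict occurs when two productions N → α and N → β for the same non-terminal have FIRST(α) ∩ FIRST(β) ≠ ∅ (with ε ∈ FIRST of a nullable right-hand side, so two nullable alternatives also conflict).

Productions for P:
  P → * B L: FIRST = { '*' }
  P → c: FIRST = { 'c' }
Productions for L:
  L → * B: FIRST = { '*' }
  L → n: FIRST = { 'n' }
B has only one production, so no FIRST/FIRST conflict is possible there.

All alternatives of each non-terminal have pairwise disjoint FIRST sets.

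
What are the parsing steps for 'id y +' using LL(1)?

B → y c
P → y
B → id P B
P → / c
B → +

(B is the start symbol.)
LL(1) parsing maintains a stack (initially the start symbol over $) and the input. At each step: if the stack top is a terminal, match it against the current input token; if it is a non-terminal N, replace it with the RHS of M[N, lookahead] (the unique production whose predict set contains the lookahead).

Stack is shown with the top on the left.

Stack     Input     Action
--------------------------
B $       id y + $  output B → id P B
id P B $  id y + $  match 'id'
P B $     y + $     output P → y
y B $     y + $     match 'y'
B $       + $       output B → +
+ $       + $       match '+'
$         $         accept

The string is accepted.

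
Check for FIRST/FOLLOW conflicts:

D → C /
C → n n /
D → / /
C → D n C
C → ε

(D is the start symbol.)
Yes. C → D n C with FOLLOW(C) on { '/' }

A FIRST/FOLLOW conflict occurs when a non-terminal N has a nullable alternative N → β (β ⇒* ε) and another alternative N → α with FIRST(α) ∩ FOLLOW(N) ≠ ∅: on such a lookahead the parser cannot decide between expanding α and letting N vanish via β.

Nullable non-terminals: C.
FIRST sets used below: FIRST(D) = { '/', 'n' }

C: nullable alternative(s) C → ε; FOLLOW(C) = { '/' }
  C → n n /: FIRST \ {ε} = { 'n' } — disjoint from FOLLOW(C)
  C → D n C: FIRST \ {ε} = { '/', 'n' } — overlaps FOLLOW(C) on { '/' }: CONFLICT
  C → ε: FIRST \ {ε} = { } — this is the only nullable alternative, skip

D has no nullable alternative, so no FIRST/FOLLOW check is needed there.

So the grammar has 1 FIRST/FOLLOW conflict (marked CONFLICT above).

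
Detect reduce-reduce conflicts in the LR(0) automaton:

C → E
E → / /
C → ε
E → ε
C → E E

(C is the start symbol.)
Yes — I0: [C → .] vs [E → .]; I3: [C → E .] vs [E → .]

Augment with C' → C and build the canonical LR(0) collection (I0 = CLOSURE({[C' → . C]}), then GOTO on every symbol after a dot until no new states appear). It has 6 states:
  I0: { [C → . E E], [C → . E], [C → .], [C' → . C], [E → . / /], [E → .] }  — shift, 2 reduces
  I1: { [E → / . /] }  — shift
  I2: { [C' → C .] }  — accept
  I3: { [C → E . E], [C → E .], [E → . / /], [E → .] }  — shift, 2 reduces
  I4: { [C → E E .] }  — reduce
  I5: { [E → / / .] }  — reduce

I0 contains complete items [C → .], [E → .] — reduce-reduce conflict.
I3 contains complete items [C → E .], [E → .] — reduce-reduce conflict.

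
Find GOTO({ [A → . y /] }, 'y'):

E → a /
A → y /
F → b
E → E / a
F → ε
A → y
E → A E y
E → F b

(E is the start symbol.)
GOTO(I, 'y') = CLOSURE({ [A → αX.β] : [A → α.Xβ] ∈ I, X = 'y' })

Items with dot before 'y', with the dot advanced:
  [A → . y /] → [A → y . /]
Closure adds nothing (no advanced item has the dot before a non-terminal).

GOTO = { [A → y . /] }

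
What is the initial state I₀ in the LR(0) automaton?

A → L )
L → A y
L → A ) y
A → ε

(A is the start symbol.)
First, augment the grammar with A' → A
I₀ = CLOSURE({ [A' → . A] }):
  [A' → . A] has the dot before A: add [A → . L )], [A → .]
  [A → . L )] has the dot before L: add [L → . A y], [L → . A ) y]
No further items can be added.

I₀ = { [A → . L )], [A → .], [A' → . A], [L → . A ) y], [L → . A y] }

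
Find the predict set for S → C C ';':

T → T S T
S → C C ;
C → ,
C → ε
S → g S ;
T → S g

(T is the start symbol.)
PREDICT(S → C C ';') = (FIRST(RHS) \ {ε}) ∪ (FOLLOW(S) if ε ∈ FIRST(RHS), i.e. RHS ⇒* ε)
FIRST(C) = { ',', ε }
FIRST(C C ';') = { ',', ';' }
ε ∉ FIRST(C C ';'), so FOLLOW(S) is not added.
PREDICT(S → C C ';') = { ',', ';' }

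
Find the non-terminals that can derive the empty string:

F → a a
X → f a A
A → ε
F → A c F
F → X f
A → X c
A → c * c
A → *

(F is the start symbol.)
A non-terminal is nullable if it can derive ε (the empty string): either it has an ε-production, or it has a production whose right-hand side consists entirely of nullable non-terminals.

ε-productions: A → ε
So A is immediately nullable.
No further non-terminal can be added: every production for the remaining non-terminals contains a terminal or a non-nullable non-terminal.
Nullable = { 'A' }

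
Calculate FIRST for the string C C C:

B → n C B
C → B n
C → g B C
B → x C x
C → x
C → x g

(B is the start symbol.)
{ 'g', 'n', 'x' }

FIRST sets of the non-terminals involved (from the grammar, by fixed-point iteration):
  FIRST(C) = { 'g', 'n', 'x' }

To compute FIRST(C C C), process the symbols left to right:
Symbol C is a non-terminal. Add FIRST(C) \ {ε} = { 'g', 'n', 'x' }
C is not nullable (ε ∉ FIRST(C)), so stop here.
FIRST(C C C) = { 'g', 'n', 'x' }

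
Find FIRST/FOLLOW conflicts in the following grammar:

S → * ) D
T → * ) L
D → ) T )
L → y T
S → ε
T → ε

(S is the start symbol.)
A FIRST/FOLLOW conflict occurs when a non-terminal N has a nullable alternative N → β (β ⇒* ε) and another alternative N → α with FIRST(α) ∩ FOLLOW(N) ≠ ∅: on such a lookahead the parser cannot decide between expanding α and letting N vanish via β.

Nullable non-terminals: S, T.

S: nullable alternative(s) S → ε; FOLLOW(S) = { $ }
  S → * ) D: FIRST \ {ε} = { '*' } — disjoint from FOLLOW(S)
  S → ε: FIRST \ {ε} = { } — this is the only nullable alternative, skip

T: nullable alternative(s) T → ε; FOLLOW(T) = { ')' }
  T → * ) L: FIRST \ {ε} = { '*' } — disjoint from FOLLOW(T)
  T → ε: FIRST \ {ε} = { } — this is the only nullable alternative, skip

D, L have no nullable alternative, so no FIRST/FOLLOW check is needed there.

No FIRST/FOLLOW conflicts found.

Answer: No FIRST/FOLLOW conflicts.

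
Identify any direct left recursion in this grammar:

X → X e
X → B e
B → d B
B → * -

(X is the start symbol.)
Yes, X is left-recursive

Direct left recursion occurs when N → N α for some non-terminal N (the right-hand side begins with the left-hand side itself).

X → X e: LEFT RECURSIVE (starts with X)
X → B e: starts with B
B → d B: starts with d
B → * -: starts with '*'

The grammar has direct left recursion on: X.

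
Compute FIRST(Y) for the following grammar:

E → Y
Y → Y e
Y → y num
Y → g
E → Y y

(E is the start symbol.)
{ 'g', 'y' }

To compute FIRST(Y), examine every production with Y on the left-hand side, reading each right-hand side left to right until a non-nullable symbol is reached.

From Y → Y e:
  - Y is the symbol being defined: contributes nothing new
    Y is not nullable, so stop
From Y → y num:
  - y is a terminal: add 'y' and stop
From Y → g:
  - g is a terminal: add 'g' and stop

Collecting: FIRST(Y) = { 'g', 'y' }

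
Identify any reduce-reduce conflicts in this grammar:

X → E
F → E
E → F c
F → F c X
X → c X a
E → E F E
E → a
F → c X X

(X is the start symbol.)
Yes — I1: [F → E .] vs [X → E .]; I8: [E → a .] vs [X → c X a .]; I15: [E → E F E .] vs [F → E .]

Augment with X' → X and build the canonical LR(0) collection (I0 = CLOSURE({[X' → . X]}), then GOTO on every symbol after a dot until no new states appear). It has 18 states:
  I0: { [E → . E F E], [E → . F c], [E → . a], [F → . E], [F → . F c X], [F → . c X X], [X → . E], [X → . c X a], [X' → . X] }  — shift
  I1: { [E → . E F E], [E → . F c], [E → . a], [E → E . F E], [F → . E], [F → . F c X], [F → . c X X], [F → E .], [X → E .] }  — shift, 2 reduces
  I2: { [E → F . c], [F → F . c X] }  — shift
  I3: { [X' → X .] }  — accept
  I4: { [E → a .] }  — reduce
  I5: { [E → . E F E], [E → . F c], [E → . a], [F → . E], [F → . F c X], [F → . c X X], [F → c . X X], [X → . E], [X → . c X a], [X → c . X a] }  — shift
  I6: { [E → . E F E], [E → . F c], [E → . a], [F → . E], [F → . F c X], [F → . c X X], [F → c X . X], [X → . E], [X → . c X a], [X → c X . a] }  — shift
  I7: { [F → c X X .] }  — reduce
  I8: { [E → a .], [X → c X a .] }  — 2 reduces
  I9: { [E → . E F E], [E → . F c], [E → . a], [E → F c .], [F → . E], [F → . F c X], [F → . c X X], [F → F c . X], [X → . E], [X → . c X a] }  — shift, reduce
  I10: { [F → F c X .] }  — reduce
  I11: { [E → . E F E], [E → . F c], [E → . a], [E → E . F E], [F → . E], [F → . F c X], [F → . c X X], [F → E .] }  — shift, reduce
  I12: { [E → . E F E], [E → . F c], [E → . a], [E → E F . E], [E → F . c], [F → . E], [F → . F c X], [F → . c X X], [F → F . c X] }  — shift
  I13: { [E → . E F E], [E → . F c], [E → . a], [F → . E], [F → . F c X], [F → . c X X], [F → c . X X], [X → . E], [X → . c X a] }  — shift
  I14: { [E → . E F E], [E → . F c], [E → . a], [F → . E], [F → . F c X], [F → . c X X], [F → c X . X], [X → . E], [X → . c X a] }  — shift
  I15: { [E → . E F E], [E → . F c], [E → . a], [E → E . F E], [E → E F E .], [F → . E], [F → . F c X], [F → . c X X], [F → E .] }  — shift, 2 reduces
  I16: { [E → . E F E], [E → . F c], [E → . a], [E → F c .], [F → . E], [F → . F c X], [F → . c X X], [F → F c . X], [F → c . X X], [X → . E], [X → . c X a] }  — shift, reduce
  I17: { [E → . E F E], [E → . F c], [E → . a], [F → . E], [F → . F c X], [F → . c X X], [F → F c X .], [F → c X . X], [X → . E], [X → . c X a] }  — shift, reduce

I1 contains complete items [F → E .], [X → E .] — reduce-reduce conflict.
I8 contains complete items [E → a .], [X → c X a .] — reduce-reduce conflict.
I15 contains complete items [E → E F E .], [F → E .] — reduce-reduce conflict.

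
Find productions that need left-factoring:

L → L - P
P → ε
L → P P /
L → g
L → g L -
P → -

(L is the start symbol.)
Left-factoring is needed when two productions for the same non-terminal
share a common prefix on the right-hand side.

Productions for L:
  L → L - P
  L → P P /
  L → g
  L → g L -
Productions for P:
  P → ε
  P → -

Found common prefix 'g' in productions for L

Answer: Yes, L has productions with common prefix 'g'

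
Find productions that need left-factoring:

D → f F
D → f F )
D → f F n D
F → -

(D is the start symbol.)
Left-factoring is needed when two productions for the same non-terminal
share a common prefix on the right-hand side.

Productions for D:
  D → f F
  D → f F )
  D → f F n D

Found common prefix 'f F' in productions for D

Answer: Yes, D has productions with common prefix 'f F'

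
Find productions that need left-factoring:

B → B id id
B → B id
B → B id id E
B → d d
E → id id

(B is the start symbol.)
Left-factoring is needed when two productions for the same non-terminal
share a common prefix on the right-hand side.

Productions for B:
  B → B id id
  B → B id
  B → B id id E
  B → d d

Found common prefix 'B id' in productions for B

Answer: Yes, B has productions with common prefix 'B id'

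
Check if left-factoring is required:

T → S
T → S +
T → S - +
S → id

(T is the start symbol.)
Yes, T has productions with common prefix 'S'

Left-factoring is needed when two productions for the same non-terminal
share a common prefix on the right-hand side.

Productions for T:
  T → S
  T → S +
  T → S - +

Found common prefix 'S' in productions for T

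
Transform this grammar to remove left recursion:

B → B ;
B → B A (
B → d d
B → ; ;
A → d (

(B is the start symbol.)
B → d d B'
B → ; ; B'
B' → ; B'
B' → A ( B'
B' → ε
A → d (

B is directly left-recursive. The standard transformation for
  A → A α₁ | ... | A α_m | β₁ | ... | β_n
is
  A  → β₁ A' | ... | β_n A'
  A' → α₁ A' | ... | α_m A' | ε

B → d d becomes B → d d B'
B → ; ; becomes B → ; ; B'
B → B ; becomes B' → ; B'
B → B A ( becomes B' → A ( B'
Add B' → ε

Productions for other non-terminals are unchanged:
  A → d (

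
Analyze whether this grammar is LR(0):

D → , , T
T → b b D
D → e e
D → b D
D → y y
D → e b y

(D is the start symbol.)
Augment with D' → D and build the canonical LR(0) collection (I0 = CLOSURE({[D' → . D]}), then GOTO on every symbol after a dot until no new states appear). It has 16 states:
  I0: { [D → . , , T], [D → . b D], [D → . e b y], [D → . e e], [D → . y y], [D' → . D] }  — shift
  I1: { [D → , . , T] }  — shift
  I2: { [D' → D .] }  — accept
  I3: { [D → . , , T], [D → . b D], [D → . e b y], [D → . e e], [D → . y y], [D → b . D] }  — shift
  I4: { [D → e . b y], [D → e . e] }  — shift
  I5: { [D → y . y] }  — shift
  I6: { [D → y y .] }  — reduce
  I7: { [D → e b . y] }  — shift
  I8: { [D → e e .] }  — reduce
  I9: { [D → e b y .] }  — reduce
  I10: { [D → b D .] }  — reduce
  I11: { [D → , , . T], [T → . b b D] }  — shift
  I12: { [D → , , T .] }  — reduce
  I13: { [T → b . b D] }  — shift
  I14: { [D → . , , T], [D → . b D], [D → . e b y], [D → . e e], [D → . y y], [T → b b . D] }  — shift
  I15: { [T → b b D .] }  — reduce

Every state is either a pure shift/goto state or contains exactly one complete item and nothing to shift — no conflicts. The grammar is LR(0).

Answer: Yes, the grammar is LR(0)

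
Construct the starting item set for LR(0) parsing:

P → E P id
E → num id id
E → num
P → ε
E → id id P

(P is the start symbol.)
First, augment the grammar with P' → P
I₀ = CLOSURE({ [P' → . P] }):
  [P' → . P] has the dot before P: add [P → . E P id], [P → .]
  [P → . E P id] has the dot before E: add [E → . num id id], [E → . num], [E → . id id P]
No further items can be added.

I₀ = { [E → . id id P], [E → . num id id], [E → . num], [P → . E P id], [P → .], [P' → . P] }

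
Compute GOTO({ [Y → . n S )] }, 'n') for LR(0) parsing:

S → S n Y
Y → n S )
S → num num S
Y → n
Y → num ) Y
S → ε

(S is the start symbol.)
{ [S → . S n Y], [S → . num num S], [S → .], [Y → n . S )] }

GOTO(I, 'n') = CLOSURE({ [A → αX.β] : [A → α.Xβ] ∈ I, X = 'n' })

Items with dot before 'n', with the dot advanced:
  [Y → . n S )] → [Y → n . S )]
Closure of the advanced items:
  [Y → n . S )] has the dot before S: add [S → . S n Y], [S → . num num S], [S → .]

GOTO = { [S → . S n Y], [S → . num num S], [S → .], [Y → n . S )] }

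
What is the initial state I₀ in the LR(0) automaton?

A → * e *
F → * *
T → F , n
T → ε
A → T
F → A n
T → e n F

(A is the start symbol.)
{ [A → . * e *], [A → . T], [A' → . A], [F → . * *], [F → . A n], [T → . F , n], [T → . e n F], [T → .] }

First, augment the grammar with A' → A
I₀ = CLOSURE({ [A' → . A] }):
  [A' → . A] has the dot before A: add [A → . * e *], [A → . T]
  [A → . T] has the dot before T: add [T → . F , n], [T → .], [T → . e n F]
  [T → . F , n] has the dot before F: add [F → . * *], [F → . A n]
No further items can be added.

I₀ = { [A → . * e *], [A → . T], [A' → . A], [F → . * *], [F → . A n], [T → . F , n], [T → . e n F], [T → .] }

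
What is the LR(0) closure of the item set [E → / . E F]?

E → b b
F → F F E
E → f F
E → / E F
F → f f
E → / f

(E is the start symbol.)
To compute CLOSURE, for each item [A → α.Bβ] where B is a non-terminal, add [B → .γ] for all productions B → γ; repeat for the newly added items until nothing changes.

Start with: [E → / . E F]
  [E → / . E F] has the dot before E: add [E → . b b], [E → . f F], [E → . / E F], [E → . / f]
No further items can be added.

CLOSURE = { [E → . / E F], [E → . / f], [E → . b b], [E → . f F], [E → / . E F] }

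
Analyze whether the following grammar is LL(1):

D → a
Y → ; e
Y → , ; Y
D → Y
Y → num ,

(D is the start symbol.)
Yes, the grammar is LL(1).

A grammar is LL(1) if for each non-terminal N with multiple productions, the predict sets of those productions are pairwise disjoint, where PREDICT(N → α) = (FIRST(α) \ {ε}) ∪ (FOLLOW(N) if α ⇒* ε).

Relevant sets:
  FIRST(Y) = { ',', ';', 'num' }

For D:
  PREDICT(D → a) = { 'a' }
  PREDICT(D → Y) = { ',', ';', 'num' }
For Y:
  PREDICT(Y → ';' e) = { ';' }
  PREDICT(Y → ',' ';' Y) = { ',' }
  PREDICT(Y → num ',') = { 'num' }

All predict sets are disjoint. The grammar IS LL(1).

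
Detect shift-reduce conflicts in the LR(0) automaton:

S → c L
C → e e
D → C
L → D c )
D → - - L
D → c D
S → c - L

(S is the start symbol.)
A shift-reduce conflict occurs when an LR(0) state has both:
  - a complete (reduce) item [A → α .] (dot at the end), and
  - a shift item [B → β . c γ] (dot before a terminal).

Augment with S' → S and build the canonical LR(0) collection (I0 = CLOSURE({[S' → . S]}), then GOTO on every symbol after a dot until no new states appear). It has 18 states:
  I0: { [S → . c - L], [S → . c L], [S' → . S] }  — shift
  I1: { [S' → S .] }  — accept
  I2: { [C → . e e], [D → . - - L], [D → . C], [D → . c D], [L → . D c )], [S → c . - L], [S → c . L] }  — shift
  I3: { [C → . e e], [D → - . - L], [D → . - - L], [D → . C], [D → . c D], [L → . D c )], [S → c - . L] }  — shift
  I4: { [D → C .] }  — reduce
  I5: { [L → D . c )] }  — shift
  I6: { [S → c L .] }  — reduce
  I7: { [C → . e e], [D → . - - L], [D → . C], [D → . c D], [D → c . D] }  — shift
  I8: { [C → e . e] }  — shift
  I9: { [C → e e .] }  — reduce
  I10: { [D → - . - L] }  — shift
  I11: { [D → c D .] }  — reduce
  I12: { [C → . e e], [D → - - . L], [D → . - - L], [D → . C], [D → . c D], [L → . D c )] }  — shift
  I13: { [D → - - L .] }  — reduce
  I14: { [L → D c . )] }  — shift
  I15: { [L → D c ) .] }  — reduce
  I16: { [C → . e e], [D → - - . L], [D → - . - L], [D → . - - L], [D → . C], [D → . c D], [L → . D c )] }  — shift
  I17: { [S → c - L .] }  — reduce

No state contains both a complete item and a shift item.

Answer: No shift-reduce conflicts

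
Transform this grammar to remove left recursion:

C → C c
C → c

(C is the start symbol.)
C is directly left-recursive. The standard transformation for
  A → A α₁ | ... | A α_m | β₁ | ... | β_n
is
  A  → β₁ A' | ... | β_n A'
  A' → α₁ A' | ... | α_m A' | ε

C → c becomes C → c C'
C → C c becomes C' → c C'
Add C' → ε

Resulting grammar:
C → c C'
C' → c C'
C' → ε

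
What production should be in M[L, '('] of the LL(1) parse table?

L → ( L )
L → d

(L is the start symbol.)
To find M[L, '('], we find productions for L where '(' is in the predict set (PREDICT(N → α) = (FIRST(α) \ {ε}) ∪ (FOLLOW(N) if α ⇒* ε)).

L → ( L ): PREDICT = { '(' }
  '(' is in predict set, so this production goes in M[L, '(']
L → d: PREDICT = { 'd' }

M[L, '('] = L → ( L )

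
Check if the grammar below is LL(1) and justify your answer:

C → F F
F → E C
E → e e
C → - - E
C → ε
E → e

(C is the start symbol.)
No. Predict set conflict for C: { 'e' }

A grammar is LL(1) if for each non-terminal N with multiple productions, the predict sets of those productions are pairwise disjoint, where PREDICT(N → α) = (FIRST(α) \ {ε}) ∪ (FOLLOW(N) if α ⇒* ε).

Relevant sets:
  FIRST(F) = { 'e' }
  FOLLOW(C) = { $, 'e' }

For C:
  PREDICT(C → F F) = { 'e' }
  PREDICT(C → '-' '-' E) = { '-' }
  PREDICT(C → ε) = { $, 'e' }
For E:
  PREDICT(E → e e) = { 'e' }
  PREDICT(E → e) = { 'e' }
F has a single production, so nothing to check there.

Conflict found: Predict set conflict for C: { 'e' }
The grammar is NOT LL(1).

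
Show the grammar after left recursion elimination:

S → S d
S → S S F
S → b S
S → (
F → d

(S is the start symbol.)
S is directly left-recursive. The standard transformation for
  A → A α₁ | ... | A α_m | β₁ | ... | β_n
is
  A  → β₁ A' | ... | β_n A'
  A' → α₁ A' | ... | α_m A' | ε

S → b S becomes S → b S S'
S → ( becomes S → ( S'
S → S d becomes S' → d S'
S → S S F becomes S' → S F S'
Add S' → ε

Productions for other non-terminals are unchanged:
  F → d

Resulting grammar:
S → b S S'
S → ( S'
S' → d S'
S' → S F S'
S' → ε
F → d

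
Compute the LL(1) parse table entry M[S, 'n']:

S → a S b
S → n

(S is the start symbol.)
S → n

To find M[S, 'n'], we find productions for S where 'n' is in the predict set (PREDICT(N → α) = (FIRST(α) \ {ε}) ∪ (FOLLOW(N) if α ⇒* ε)).

S → a S b: PREDICT = { 'a' }
S → n: PREDICT = { 'n' }
  'n' is in predict set, so this production goes in M[S, 'n']

M[S, 'n'] = S → n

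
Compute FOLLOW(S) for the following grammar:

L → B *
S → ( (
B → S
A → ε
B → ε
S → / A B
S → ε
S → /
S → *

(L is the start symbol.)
To compute FOLLOW(S), find every occurrence of S on a right-hand side N → α S β: add FIRST(β) \ {ε}, and if β is empty or nullable also add FOLLOW(N). Iterate to a fixed point.

In B → S: S is at the end, add FOLLOW(B)

The FOLLOW sets referred to above (computed the same way, to a fixed point):
  FOLLOW(B) = { '*' }

Taking the union: FOLLOW(S) = { '*' }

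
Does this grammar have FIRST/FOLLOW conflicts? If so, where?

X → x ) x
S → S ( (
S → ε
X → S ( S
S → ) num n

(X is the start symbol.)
Nullable non-terminals: S.
FIRST sets used below: FIRST(S) = { '(', ')', ε }

S: nullable alternative(s) S → ε; FOLLOW(S) = { $, '(' }
  S → S ( (: FIRST \ {ε} = { '(', ')' } — overlaps FOLLOW(S) on { '(' }: CONFLICT
  S → ε: FIRST \ {ε} = { } — this is the only nullable alternative, skip
  S → ) num n: FIRST \ {ε} = { ')' } — disjoint from FOLLOW(S)

X has no nullable alternative, so no FIRST/FOLLOW check is needed there.

So the grammar has 1 FIRST/FOLLOW conflict (marked CONFLICT above).

Answer: Yes. S → S '(' '(' with FOLLOW(S) on { '(' }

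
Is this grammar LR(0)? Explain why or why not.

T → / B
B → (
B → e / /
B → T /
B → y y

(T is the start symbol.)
A grammar is LR(0) if no state in the canonical LR(0) collection has:
  - both a shift item (dot before a terminal) and a complete item (shift-reduce conflict), or
  - two or more complete items (reduce-reduce conflict; the accept item [T' → T .] counts as a complete item here).

Augment with T' → T and build the canonical LR(0) collection (I0 = CLOSURE({[T' → . T]}), then GOTO on every symbol after a dot until no new states appear). It has 12 states:
  I0: { [T → . / B], [T' → . T] }  — shift
  I1: { [B → . (], [B → . T /], [B → . e / /], [B → . y y], [T → . / B], [T → / . B] }  — shift
  I2: { [T' → T .] }  — accept
  I3: { [B → ( .] }  — reduce
  I4: { [T → / B .] }  — reduce
  I5: { [B → T . /] }  — shift
  I6: { [B → e . / /] }  — shift
  I7: { [B → y . y] }  — shift
  I8: { [B → y y .] }  — reduce
  I9: { [B → e / . /] }  — shift
  I10: { [B → e / / .] }  — reduce
  I11: { [B → T / .] }  — reduce

Every state is either a pure shift/goto state or contains exactly one complete item and nothing to shift — no conflicts. The grammar is LR(0).

Answer: Yes, the grammar is LR(0)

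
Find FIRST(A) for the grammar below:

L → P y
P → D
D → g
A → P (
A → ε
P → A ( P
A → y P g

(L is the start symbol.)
To compute FIRST(A), examine every production with A on the left-hand side, reading each right-hand side left to right until a non-nullable symbol is reached.

FIRST sets of the other non-terminals involved (by the same procedure, iterated to a fixed point):
  FIRST(P) = { '(', 'g', 'y' }

From A → P (:
  - P is a non-terminal: add FIRST(P) \ {ε} = { '(', 'g', 'y' }
    P is not nullable, so stop
From A → ε:
  - ε-production, so ε ∈ FIRST(A)
From A → y P g:
  - y is a terminal: add 'y' and stop

Collecting: FIRST(A) = { '(', 'g', 'y', ε }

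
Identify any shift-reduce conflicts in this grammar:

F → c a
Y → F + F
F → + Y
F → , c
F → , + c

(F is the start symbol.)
No shift-reduce conflicts

Augment with F' → F and build the canonical LR(0) collection (I0 = CLOSURE({[F' → . F]}), then GOTO on every symbol after a dot until no new states appear). It has 13 states:
  I0: { [F → . + Y], [F → . , + c], [F → . , c], [F → . c a], [F' → . F] }  — shift
  I1: { [F → + . Y], [F → . + Y], [F → . , + c], [F → . , c], [F → . c a], [Y → . F + F] }  — shift
  I2: { [F → , . + c], [F → , . c] }  — shift
  I3: { [F' → F .] }  — accept
  I4: { [F → c . a] }  — shift
  I5: { [F → c a .] }  — reduce
  I6: { [F → , + . c] }  — shift
  I7: { [F → , c .] }  — reduce
  I8: { [F → , + c .] }  — reduce
  I9: { [Y → F . + F] }  — shift
  I10: { [F → + Y .] }  — reduce
  I11: { [F → . + Y], [F → . , + c], [F → . , c], [F → . c a], [Y → F + . F] }  — shift
  I12: { [Y → F + F .] }  — reduce

No state contains both a complete item and a shift item.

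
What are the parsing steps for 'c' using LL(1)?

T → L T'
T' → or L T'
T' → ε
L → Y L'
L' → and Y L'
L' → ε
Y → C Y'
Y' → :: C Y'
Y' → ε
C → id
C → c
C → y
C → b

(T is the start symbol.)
LL(1) parsing maintains a stack (initially the start symbol over $) and the input. At each step: if the stack top is a terminal, match it against the current input token; if it is a non-terminal N, replace it with the RHS of M[N, lookahead] (the unique production whose predict set contains the lookahead).

Stack is shown with the top on the left.

Stack         Input  Action
---------------------------
T $           c $    output T → L T'
L T' $        c $    output L → Y L'
Y L' T' $     c $    output Y → C Y'
C Y' L' T' $  c $    output C → c
c Y' L' T' $  c $    match 'c'
Y' L' T' $    $      output Y' → ε
L' T' $       $      output L' → ε
T' $          $      output T' → ε
$             $      accept

The string is accepted.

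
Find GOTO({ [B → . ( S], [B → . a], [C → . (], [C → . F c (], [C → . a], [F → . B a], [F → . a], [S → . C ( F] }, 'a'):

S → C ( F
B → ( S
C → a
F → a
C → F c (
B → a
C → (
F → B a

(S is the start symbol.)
{ [B → a .], [C → a .], [F → a .] }

GOTO(I, 'a') = CLOSURE({ [A → αX.β] : [A → α.Xβ] ∈ I, X = 'a' })

Items with dot before 'a', with the dot advanced:
  [B → . a] → [B → a .]
  [C → . a] → [C → a .]
  [F → . a] → [F → a .]
Closure adds nothing (no advanced item has the dot before a non-terminal).

GOTO = { [B → a .], [C → a .], [F → a .] }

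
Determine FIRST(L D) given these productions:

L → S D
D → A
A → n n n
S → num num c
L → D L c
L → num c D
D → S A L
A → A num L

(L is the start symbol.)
FIRST sets of the non-terminals involved (from the grammar, by fixed-point iteration):
  FIRST(L) = { 'n', 'num' }

To compute FIRST(L D), process the symbols left to right:
Symbol L is a non-terminal. Add FIRST(L) \ {ε} = { 'n', 'num' }
L is not nullable (ε ∉ FIRST(L)), so stop here.
FIRST(L D) = { 'n', 'num' }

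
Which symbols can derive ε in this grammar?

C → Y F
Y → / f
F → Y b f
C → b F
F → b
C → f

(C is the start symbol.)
None

A non-terminal is nullable if it can derive ε (the empty string): either it has an ε-production, or it has a production whose right-hand side consists entirely of nullable non-terminals.

There are no ε-productions, so no non-terminal can derive ε.
No non-terminals are nullable.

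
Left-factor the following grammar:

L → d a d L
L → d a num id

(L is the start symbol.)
Left-factoring transforms A → αβ₁ | αβ₂ into A → αA' and A' → β₁ | β₂
(α is the longest common prefix among the alternatives). Repeat until
no nonterminal has two alternatives with a common prefix.

Round 1: L has alternatives sharing prefix 'd a'. Introduce L': L → d a L'
  Add: L' → d L
  Add: L' → num id

No remaining common prefixes — done.

Resulting grammar:
L → d a L'
L' → d L
L' → num id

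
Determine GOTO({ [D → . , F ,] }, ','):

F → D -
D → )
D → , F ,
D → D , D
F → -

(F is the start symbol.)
GOTO(I, ',') = CLOSURE({ [A → αX.β] : [A → α.Xβ] ∈ I, X = ',' })

Items with dot before ',', with the dot advanced:
  [D → . , F ,] → [D → , . F ,]
Closure of the advanced items:
  [D → , . F ,] has the dot before F: add [F → . D -], [F → . -]
  [F → . D -] has the dot before D: add [D → . )], [D → . , F ,], [D → . D , D]

GOTO = { [D → , . F ,], [D → . )], [D → . , F ,], [D → . D , D], [F → . -], [F → . D -] }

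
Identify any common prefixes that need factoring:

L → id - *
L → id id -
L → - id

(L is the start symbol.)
Yes, L has productions with common prefix 'id'

Left-factoring is needed when two productions for the same non-terminal
share a common prefix on the right-hand side.

Productions for L:
  L → id - *
  L → id id -
  L → - id

Found common prefix 'id' in productions for L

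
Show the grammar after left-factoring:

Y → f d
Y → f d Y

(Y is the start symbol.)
Left-factoring transforms A → αβ₁ | αβ₂ into A → αA' and A' → β₁ | β₂
(α is the longest common prefix among the alternatives). Repeat until
no nonterminal has two alternatives with a common prefix.

Round 1: Y has alternatives sharing prefix 'f d'. Introduce Y': Y → f d Y'
  Add: Y' → ε
  Add: Y' → Y

No remaining common prefixes — done.

Resulting grammar:
Y → f d Y'
Y' → ε
Y' → Y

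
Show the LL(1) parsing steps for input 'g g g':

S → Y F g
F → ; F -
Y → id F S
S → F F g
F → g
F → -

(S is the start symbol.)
LL(1) parsing maintains a stack (initially the start symbol over $) and the input. At each step: if the stack top is a terminal, match it against the current input token; if it is a non-terminal N, replace it with the RHS of M[N, lookahead] (the unique production whose predict set contains the lookahead).

Stack is shown with the top on the left.

Stack    Input    Action
------------------------
S $      g g g $  output S → F F g
F F g $  g g g $  output F → g
g F g $  g g g $  match 'g'
F g $    g g $    output F → g
g g $    g g $    match 'g'
g $      g $      match 'g'
$        $        accept

The string is accepted.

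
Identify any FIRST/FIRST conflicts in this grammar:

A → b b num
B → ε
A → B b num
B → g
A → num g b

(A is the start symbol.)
FIRST sets of the non-terminals at (or reachable through a nullable prefix from) the front of some alternative:
  FIRST(B) = { 'g', ε }

Productions for A:
  A → b b num: FIRST = { 'b' }
  A → B b num: FIRST = { 'b', 'g' }
  A → num g b: FIRST = { 'num' }
Productions for B:
  B → ε: FIRST = { ε }
  B → g: FIRST = { 'g' }

Conflict for A: A → b b num and A → B b num
  Overlap: { 'b' }

Answer: Yes. A → b b num / A → B b num on { 'b' }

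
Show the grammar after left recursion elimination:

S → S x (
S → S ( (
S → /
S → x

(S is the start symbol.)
S → / S'
S → x S'
S' → x ( S'
S' → ( ( S'
S' → ε

S is directly left-recursive. The standard transformation for
  A → A α₁ | ... | A α_m | β₁ | ... | β_n
is
  A  → β₁ A' | ... | β_n A'
  A' → α₁ A' | ... | α_m A' | ε

S → / becomes S → / S'
S → x becomes S → x S'
S → S x ( becomes S' → x ( S'
S → S ( ( becomes S' → ( ( S'
Add S' → ε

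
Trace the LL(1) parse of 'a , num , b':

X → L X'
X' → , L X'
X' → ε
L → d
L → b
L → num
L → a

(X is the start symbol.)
LL(1) parsing maintains a stack (initially the start symbol over $) and the input. At each step: if the stack top is a terminal, match it against the current input token; if it is a non-terminal N, replace it with the RHS of M[N, lookahead] (the unique production whose predict set contains the lookahead).

Stack is shown with the top on the left.

Stack     Input          Action
-------------------------------
X $       a , num , b $  output X → L X'
L X' $    a , num , b $  output L → a
a X' $    a , num , b $  match 'a'
X' $      , num , b $    output X' → , L X'
, L X' $  , num , b $    match ','
L X' $    num , b $      output L → num
num X' $  num , b $      match 'num'
X' $      , b $          output X' → , L X'
, L X' $  , b $          match ','
L X' $    b $            output L → b
b X' $    b $            match 'b'
X' $      $              output X' → ε
$         $              accept

The string is accepted.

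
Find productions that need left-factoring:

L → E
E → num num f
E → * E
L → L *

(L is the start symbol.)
No, left-factoring is not needed

Left-factoring is needed when two productions for the same non-terminal
share a common prefix on the right-hand side.

Productions for L:
  L → E
  L → L *
Productions for E:
  E → num num f
  E → * E

No common prefixes found.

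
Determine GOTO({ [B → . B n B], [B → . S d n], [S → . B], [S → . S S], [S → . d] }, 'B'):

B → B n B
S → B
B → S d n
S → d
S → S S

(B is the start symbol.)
GOTO(I, 'B') = CLOSURE({ [A → αX.β] : [A → α.Xβ] ∈ I, X = 'B' })

Items with dot before 'B', with the dot advanced:
  [B → . B n B] → [B → B . n B]
  [S → . B] → [S → B .]
Closure adds nothing (no advanced item has the dot before a non-terminal).

GOTO = { [B → B . n B], [S → B .] }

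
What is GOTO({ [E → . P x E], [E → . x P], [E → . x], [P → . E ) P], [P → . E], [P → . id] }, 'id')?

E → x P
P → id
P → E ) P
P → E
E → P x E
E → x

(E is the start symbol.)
GOTO(I, 'id') = CLOSURE({ [A → αX.β] : [A → α.Xβ] ∈ I, X = 'id' })

Items with dot before 'id', with the dot advanced:
  [P → . id] → [P → id .]
Closure adds nothing (no advanced item has the dot before a non-terminal).

GOTO = { [P → id .] }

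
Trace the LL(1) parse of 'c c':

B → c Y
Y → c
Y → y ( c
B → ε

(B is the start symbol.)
Stack is shown with the top on the left.

Stack  Input  Action
--------------------
B $    c c $  output B → c Y
c Y $  c c $  match 'c'
Y $    c $    output Y → c
c $    c $    match 'c'
$      $      accept

The string is accepted.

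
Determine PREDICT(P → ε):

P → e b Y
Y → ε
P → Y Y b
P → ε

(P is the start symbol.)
{ $ }

PREDICT(P → ε) = (FIRST(RHS) \ {ε}) ∪ (FOLLOW(P) if ε ∈ FIRST(RHS), i.e. RHS ⇒* ε)
The right-hand side is ε (FIRST(ε) = { ε }), so the predict set is FOLLOW(P) = { $ }
PREDICT(P → ε) = { $ }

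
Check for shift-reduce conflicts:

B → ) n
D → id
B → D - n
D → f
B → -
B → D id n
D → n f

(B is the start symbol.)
A shift-reduce conflict occurs when an LR(0) state has both:
  - a complete (reduce) item [A → α .] (dot at the end), and
  - a shift item [B → β . c γ] (dot before a terminal).

Augment with B' → B and build the canonical LR(0) collection (I0 = CLOSURE({[B' → . B]}), then GOTO on every symbol after a dot until no new states appear). It has 14 states:
  I0: { [B → . ) n], [B → . -], [B → . D - n], [B → . D id n], [B' → . B], [D → . f], [D → . id], [D → . n f] }  — shift
  I1: { [B → ) . n] }  — shift
  I2: { [B → - .] }  — reduce
  I3: { [B' → B .] }  — accept
  I4: { [B → D . - n], [B → D . id n] }  — shift
  I5: { [D → f .] }  — reduce
  I6: { [D → id .] }  — reduce
  I7: { [D → n . f] }  — shift
  I8: { [D → n f .] }  — reduce
  I9: { [B → D - . n] }  — shift
  I10: { [B → D id . n] }  — shift
  I11: { [B → D id n .] }  — reduce
  I12: { [B → D - n .] }  — reduce
  I13: { [B → ) n .] }  — reduce

No state contains both a complete item and a shift item.

Answer: No shift-reduce conflicts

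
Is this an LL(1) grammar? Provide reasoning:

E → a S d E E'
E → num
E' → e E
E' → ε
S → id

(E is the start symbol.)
No. Predict set conflict for E': { 'e' }

A grammar is LL(1) if for each non-terminal N with multiple productions, the predict sets of those productions are pairwise disjoint, where PREDICT(N → α) = (FIRST(α) \ {ε}) ∪ (FOLLOW(N) if α ⇒* ε).

Relevant sets:
  FOLLOW(E') = { $, 'e' }

For E:
  PREDICT(E → a S d E E') = { 'a' }
  PREDICT(E → num) = { 'num' }
For E':
  PREDICT(E' → e E) = { 'e' }
  PREDICT(E' → ε) = { $, 'e' }
S has a single production, so nothing to check there.

Conflict found: Predict set conflict for E': { 'e' }
The grammar is NOT LL(1).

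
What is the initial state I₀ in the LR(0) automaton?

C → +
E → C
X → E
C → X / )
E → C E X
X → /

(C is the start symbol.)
{ [C → . +], [C → . X / )], [C' → . C], [E → . C E X], [E → . C], [X → . /], [X → . E] }

First, augment the grammar with C' → C
I₀ = CLOSURE({ [C' → . C] }):
  [C' → . C] has the dot before C: add [C → . +], [C → . X / )]
  [C → . X / )] has the dot before X: add [X → . E], [X → . /]
  [X → . E] has the dot before E: add [E → . C], [E → . C E X]
No further items can be added.

I₀ = { [C → . +], [C → . X / )], [C' → . C], [E → . C E X], [E → . C], [X → . /], [X → . E] }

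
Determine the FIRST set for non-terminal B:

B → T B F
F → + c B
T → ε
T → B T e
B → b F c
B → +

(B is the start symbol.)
To compute FIRST(B), examine every production with B on the left-hand side, reading each right-hand side left to right until a non-nullable symbol is reached.

FIRST sets of the other non-terminals involved (by the same procedure, iterated to a fixed point):
  FIRST(T) = { '+', 'b', ε }

From B → T B F:
  - T is a non-terminal: add FIRST(T) \ {ε} = { '+', 'b' }
    T is nullable, so continue to the next symbol
  - B is the symbol being defined: contributes nothing new
    B is not nullable, so stop
From B → b F c:
  - b is a terminal: add 'b' and stop
From B → +:
  - '+' is a terminal: add '+' and stop

Collecting: FIRST(B) = { '+', 'b' }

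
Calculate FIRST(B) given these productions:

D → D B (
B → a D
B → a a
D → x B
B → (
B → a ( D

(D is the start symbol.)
{ '(', 'a' }

From B → a D:
  - a is a terminal: add 'a' and stop
From B → a a:
  - a is a terminal: add 'a' and stop
From B → (:
  - '(' is a terminal: add '(' and stop
From B → a ( D:
  - a is a terminal: add 'a' and stop

Collecting: FIRST(B) = { '(', 'a' }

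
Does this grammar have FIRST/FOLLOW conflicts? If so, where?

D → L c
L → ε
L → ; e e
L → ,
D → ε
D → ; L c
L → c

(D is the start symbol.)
Yes. L → c with FOLLOW(L) on { 'c' }

Nullable non-terminals: D, L.
FIRST sets used below: FIRST(L) = { ',', ';', 'c', ε }

D: nullable alternative(s) D → ε; FOLLOW(D) = { $ }
  D → L c: FIRST \ {ε} = { ',', ';', 'c' } — disjoint from FOLLOW(D)
  D → ε: FIRST \ {ε} = { } — this is the only nullable alternative, skip
  D → ; L c: FIRST \ {ε} = { ';' } — disjoint from FOLLOW(D)

L: nullable alternative(s) L → ε; FOLLOW(L) = { 'c' }
  L → ε: FIRST \ {ε} = { } — this is the only nullable alternative, skip
  L → ; e e: FIRST \ {ε} = { ';' } — disjoint from FOLLOW(L)
  L → ,: FIRST \ {ε} = { ',' } — disjoint from FOLLOW(L)
  L → c: FIRST \ {ε} = { 'c' } — overlaps FOLLOW(L) on { 'c' }: CONFLICT

So the grammar has 1 FIRST/FOLLOW conflict (marked CONFLICT above).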